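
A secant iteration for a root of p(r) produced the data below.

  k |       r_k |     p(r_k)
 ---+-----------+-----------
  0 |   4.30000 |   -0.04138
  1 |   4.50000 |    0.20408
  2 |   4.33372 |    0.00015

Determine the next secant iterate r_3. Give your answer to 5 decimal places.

r_3 = 4.33372 − 0.00015·(4.33372 − 4.50000) / (0.00015 − 0.20408)
   = 4.33372 − (-0.0000249)/(-0.2039300) = 4.3335977

4.33360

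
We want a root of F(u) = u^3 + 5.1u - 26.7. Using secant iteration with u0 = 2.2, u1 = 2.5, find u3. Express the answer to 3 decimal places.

F(2.2) = -4.83200, F(2.5) = 1.67500
u2 = 2.50000 − 1.67500·(2.50000 − 2.20000) / (1.67500 − (-4.83200)) = 2.50000 − (0.50250)/(6.50700) = 2.42278
F(2.42278) = -0.12254
u3 = 2.42278 − (-0.12254)·(2.42278 − 2.50000) / (-0.12254 − 1.67500) = 2.42278 − (0.00946)/(-1.79754) = 2.42804

2.428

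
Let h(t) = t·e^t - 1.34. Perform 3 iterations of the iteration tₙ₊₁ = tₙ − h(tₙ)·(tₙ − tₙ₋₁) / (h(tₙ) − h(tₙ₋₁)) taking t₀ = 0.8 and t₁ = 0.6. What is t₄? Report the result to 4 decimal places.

0.6793

h(0.8) = 0.440433, h(0.6) = -0.246729
t₂ = 0.600000 − (-0.246729)·(0.600000 − 0.800000) / (-0.246729 − 0.440433) = 0.600000 − (0.049346)/(-0.687161) = 0.671811
h(0.671811) = -0.024742
t₃ = 0.671811 − (-0.024742)·(0.671811 − 0.600000) / (-0.024742 − (-0.246729)) = 0.671811 − (-0.001777)/(0.221987) = 0.679815
h(0.679815) = 0.001623
t₄ = 0.679815 − 0.001623·(0.679815 − 0.671811) / (0.001623 − (-0.024742)) = 0.679815 − (0.000013)/(0.026365) = 0.679322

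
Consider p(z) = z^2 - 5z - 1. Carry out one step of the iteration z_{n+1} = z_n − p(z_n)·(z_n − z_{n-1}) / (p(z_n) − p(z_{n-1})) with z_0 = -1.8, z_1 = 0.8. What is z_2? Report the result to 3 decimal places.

p(-1.8) = 11.24000, p(0.8) = -4.36000
z_2 = 0.80000 − (-4.36000)·(0.80000 − (-1.80000)) / (-4.36000 − 11.24000) = 0.80000 − (-11.33600)/(-15.60000) = 0.07333

0.073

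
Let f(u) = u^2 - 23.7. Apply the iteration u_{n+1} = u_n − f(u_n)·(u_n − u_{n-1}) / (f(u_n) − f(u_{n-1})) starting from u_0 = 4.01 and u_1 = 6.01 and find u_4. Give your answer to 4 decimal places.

f(4.01) = -7.619900, f(6.01) = 12.420100
u_2 = 6.010000 − 12.420100·(6.010000 − 4.010000) / (12.420100 − (-7.619900)) = 6.010000 − (24.840200)/(20.040000) = 4.770469
f(4.770469) = -0.942625
u_3 = 4.770469 − (-0.942625)·(4.770469 − 6.010000) / (-0.942625 − 12.420100) = 4.770469 − (1.168413)/(-13.362725) = 4.857907
f(4.857907) = -0.100737
u_4 = 4.857907 − (-0.100737)·(4.857907 − 4.770469) / (-0.100737 − (-0.942625)) = 4.857907 − (-0.008808)/(0.841888) = 4.868370

4.8684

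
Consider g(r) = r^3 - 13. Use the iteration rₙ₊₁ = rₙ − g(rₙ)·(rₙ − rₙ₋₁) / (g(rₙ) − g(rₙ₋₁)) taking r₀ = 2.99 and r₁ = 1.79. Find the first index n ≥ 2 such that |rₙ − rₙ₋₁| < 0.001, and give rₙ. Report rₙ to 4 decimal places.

g(2.99) = 13.730899, g(1.79) = -7.264661
r₂ = 1.790000 − (-7.264661)·(-1.200000)/(-20.995560) = 2.205211;  |Δ| = 0.415211
g(2.205211) = -2.276153
r₃ = 2.205211 − (-2.276153)·(0.415211)/(4.988508) = 2.394664;  |Δ| = 0.189452
g(2.394664) = 0.731992
r₄ = 2.394664 − 0.731992·(0.189452)/(3.008144) = 2.348563;  |Δ| = 0.046101
g(2.348563) = -0.045919
r₅ = 2.348563 − (-0.045919)·(-0.046101)/(-0.777911) = 2.351284;  |Δ| = 0.002721
g(2.351284) = -0.000837
r₆ = 2.351284 − (-0.000837)·(0.002721)/(0.045082) = 2.351335;  |Δ| = 0.000051
|r₆ − r₅| = 0.000051 < 0.001

n = 6, rₙ = 2.3513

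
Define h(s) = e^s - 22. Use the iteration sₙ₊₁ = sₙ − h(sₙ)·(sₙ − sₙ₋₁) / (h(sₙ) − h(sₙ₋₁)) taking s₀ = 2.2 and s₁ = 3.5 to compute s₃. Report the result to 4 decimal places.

3.0537

h(2.2) = -12.974987, h(3.5) = 11.115452
s₂ = 3.500000 − 11.115452·(3.500000 − 2.200000) / (11.115452 − (-12.974987)) = 3.500000 − (14.450088)/(24.090438) = 2.900173
h(2.900173) = -3.822704
s₃ = 2.900173 − (-3.822704)·(2.900173 − 3.500000) / (-3.822704 − 11.115452) = 2.900173 − (2.292960)/(-14.938156) = 3.053670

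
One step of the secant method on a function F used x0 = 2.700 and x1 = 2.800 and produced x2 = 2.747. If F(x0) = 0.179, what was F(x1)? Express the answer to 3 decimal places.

-0.202

The secant line through (2.700, 0.179) and (2.800, F(x1)) crosses zero at x2 = 2.747.
So (2.700, 0.179), (2.800, F(x1)), (2.747, 0) are collinear:
F(x1) = 0.179 · (2.800 − 2.747) / (2.700 − 2.747) = 0.179 · (0.05300)/(-0.04700) = -0.20185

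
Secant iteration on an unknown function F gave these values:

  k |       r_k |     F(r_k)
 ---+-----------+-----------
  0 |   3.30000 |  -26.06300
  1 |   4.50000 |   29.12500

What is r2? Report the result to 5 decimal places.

3.86671

r2 = 4.50000 − 29.12500·(4.50000 − 3.30000) / (29.12500 − (-26.06300))
   = 4.50000 − (34.9500000)/(55.1880000) = 3.8667102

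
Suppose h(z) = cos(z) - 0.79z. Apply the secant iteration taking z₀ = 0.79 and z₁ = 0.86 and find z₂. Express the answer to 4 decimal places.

h(0.79) = 0.079745, h(0.86) = -0.026963
z₂ = 0.860000 − (-0.026963)·(0.860000 − 0.790000) / (-0.026963 − 0.079745) = 0.860000 − (-0.001887)/(-0.106708) = 0.842313

0.8423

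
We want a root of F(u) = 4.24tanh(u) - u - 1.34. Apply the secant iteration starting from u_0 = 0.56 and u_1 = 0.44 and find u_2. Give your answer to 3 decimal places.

F(0.56) = 0.25382, F(0.44) = -0.02615
u_2 = 0.44000 − (-0.02615)·(0.44000 − 0.56000) / (-0.02615 − 0.25382) = 0.44000 − (0.00314)/(-0.27997) = 0.45121

0.451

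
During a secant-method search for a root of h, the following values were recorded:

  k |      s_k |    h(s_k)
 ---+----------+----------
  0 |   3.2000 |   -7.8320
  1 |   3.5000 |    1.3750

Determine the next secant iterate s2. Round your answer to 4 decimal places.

s2 = 3.5000 − 1.3750·(3.5000 − 3.2000) / (1.3750 − (-7.8320))
   = 3.5000 − (0.412500)/(9.207000) = 3.455197

3.4552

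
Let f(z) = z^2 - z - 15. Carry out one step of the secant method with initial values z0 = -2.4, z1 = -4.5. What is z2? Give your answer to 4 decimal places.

-3.2658

f(-2.4) = -6.840000, f(-4.5) = 9.750000
z2 = -4.500000 − 9.750000·(-4.500000 − (-2.400000)) / (9.750000 − (-6.840000)) = -4.500000 − (-20.475000)/(16.590000) = -3.265823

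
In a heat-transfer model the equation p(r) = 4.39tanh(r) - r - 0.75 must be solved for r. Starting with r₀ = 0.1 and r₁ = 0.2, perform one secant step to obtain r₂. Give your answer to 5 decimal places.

0.22539

p(0.1) = -0.4124575, p(0.2) = -0.0835223
r₂ = 0.2000000 − (-0.0835223)·(0.2000000 − 0.1000000) / (-0.0835223 − (-0.4124575)) = 0.2000000 − (-0.0083522)/(0.3289352) = 0.2253917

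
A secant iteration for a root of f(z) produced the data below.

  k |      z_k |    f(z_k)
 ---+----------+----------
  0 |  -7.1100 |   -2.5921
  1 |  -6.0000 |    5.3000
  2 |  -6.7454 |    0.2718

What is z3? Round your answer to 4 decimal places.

z3 = -6.7454 − 0.2718·(-6.7454 − (-6.0000)) / (0.2718 − 5.3000)
   = -6.7454 − (-0.202600)/(-5.028200) = -6.785693

-6.7857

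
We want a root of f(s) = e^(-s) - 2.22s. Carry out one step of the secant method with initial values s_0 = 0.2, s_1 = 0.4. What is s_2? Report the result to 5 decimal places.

f(0.2) = 0.3747308, f(0.4) = -0.2176800
s_2 = 0.4000000 − (-0.2176800)·(0.4000000 − 0.2000000) / (-0.2176800 − 0.3747308) = 0.4000000 − (-0.0435360)/(-0.5924107) = 0.3265105

0.32651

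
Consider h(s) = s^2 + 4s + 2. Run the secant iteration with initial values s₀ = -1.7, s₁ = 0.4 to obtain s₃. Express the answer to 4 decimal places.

h(-1.7) = -1.910000, h(0.4) = 3.760000
s₂ = 0.400000 − 3.760000·(0.400000 − (-1.700000)) / (3.760000 − (-1.910000)) = 0.400000 − (7.896000)/(5.670000) = -0.992593
h(-0.992593) = -0.985130
s₃ = -0.992593 − (-0.985130)·(-0.992593 − 0.400000) / (-0.985130 − 3.760000) = -0.992593 − (1.371885)/(-4.745130) = -0.703478

-0.7035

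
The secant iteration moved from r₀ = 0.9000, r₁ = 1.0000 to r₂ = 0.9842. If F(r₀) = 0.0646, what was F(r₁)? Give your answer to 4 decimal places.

-0.0121

The secant line through (0.9000, 0.0646) and (1.0000, F(r₁)) crosses zero at r₂ = 0.9842.
So (0.9000, 0.0646), (1.0000, F(r₁)), (0.9842, 0) are collinear:
F(r₁) = 0.0646 · (1.0000 − 0.9842) / (0.9000 − 0.9842) = 0.0646 · (0.015800)/(-0.084200) = -0.012122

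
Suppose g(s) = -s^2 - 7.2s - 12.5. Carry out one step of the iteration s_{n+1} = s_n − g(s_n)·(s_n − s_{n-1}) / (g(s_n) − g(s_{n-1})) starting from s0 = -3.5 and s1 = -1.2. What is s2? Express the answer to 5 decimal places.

-3.32000

g(-3.5) = 0.4500000, g(-1.2) = -5.3000000
s2 = -1.2000000 − (-5.3000000)·(-1.2000000 − (-3.5000000)) / (-5.3000000 − 0.4500000) = -1.2000000 − (-12.1900000)/(-5.7500000) = -3.3200000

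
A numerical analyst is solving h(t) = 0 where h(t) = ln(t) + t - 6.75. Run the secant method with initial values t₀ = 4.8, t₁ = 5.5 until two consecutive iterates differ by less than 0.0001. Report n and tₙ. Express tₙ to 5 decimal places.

h(4.8) = -0.3813841, h(5.5) = 0.4547481
t₂ = 5.5000000 − 0.4547481·(0.7000000)/(0.8361322) = 5.1192903;  |Δ| = 0.3807097
h(5.1192903) = 0.0023061
t₃ = 5.1192903 − 0.0023061·(-0.3807097)/(-0.4524420) = 5.1173498;  |Δ| = 0.0019405
h(5.1173498) = -0.0000135
t₄ = 5.1173498 − (-0.0000135)·(-0.0019405)/(-0.0023196) = 5.1173611;  |Δ| = 0.0000113
|t₄ − t₃| = 0.0000113 < 0.0001

n = 4, tₙ = 5.11736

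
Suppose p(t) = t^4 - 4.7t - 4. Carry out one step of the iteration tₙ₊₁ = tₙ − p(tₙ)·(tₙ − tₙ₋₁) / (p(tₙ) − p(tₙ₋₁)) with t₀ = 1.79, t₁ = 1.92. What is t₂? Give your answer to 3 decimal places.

p(1.79) = -2.14674, p(1.92) = 0.56554
t₂ = 1.92000 − 0.56554·(1.92000 − 1.79000) / (0.56554 − (-2.14674)) = 1.92000 − (0.07352)/(2.71229) = 1.89289

1.893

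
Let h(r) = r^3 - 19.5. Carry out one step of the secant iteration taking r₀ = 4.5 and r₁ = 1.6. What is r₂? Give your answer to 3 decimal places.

h(4.5) = 71.62500, h(1.6) = -15.40400
r₂ = 1.60000 − (-15.40400)·(1.60000 − 4.50000) / (-15.40400 − 71.62500) = 1.60000 − (44.67160)/(-87.02900) = 2.11330

2.113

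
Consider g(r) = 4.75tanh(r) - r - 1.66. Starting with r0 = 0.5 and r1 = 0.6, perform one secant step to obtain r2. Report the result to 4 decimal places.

0.4863

g(0.5) = 0.035056, g(0.6) = 0.290985
r2 = 0.600000 − 0.290985·(0.600000 − 0.500000) / (0.290985 − 0.035056) = 0.600000 − (0.029099)/(0.255929) = 0.486302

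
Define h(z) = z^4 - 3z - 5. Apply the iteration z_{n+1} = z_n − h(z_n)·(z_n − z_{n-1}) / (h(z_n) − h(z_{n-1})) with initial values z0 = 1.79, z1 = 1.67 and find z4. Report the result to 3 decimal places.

1.795

h(1.79) = -0.10374, h(1.67) = -2.23204
z2 = 1.67000 − (-2.23204)·(1.67000 − 1.79000) / (-2.23204 − (-0.10374)) = 1.67000 − (0.26784)/(-2.12829) = 1.79585
h(1.79585) = 0.01356
z3 = 1.79585 − 0.01356·(1.79585 − 1.67000) / (0.01356 − (-2.23204)) = 1.79585 − (0.00171)/(2.24560) = 1.79509
h(1.79509) = -0.00175
z4 = 1.79509 − (-0.00175)·(1.79509 − 1.79585) / (-0.00175 − 0.01356) = 1.79509 − (0.00000)/(-0.01532) = 1.79518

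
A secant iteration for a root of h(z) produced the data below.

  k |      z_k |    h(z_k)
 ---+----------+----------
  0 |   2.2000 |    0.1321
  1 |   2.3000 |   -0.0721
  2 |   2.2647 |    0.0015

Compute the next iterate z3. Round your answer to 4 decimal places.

z3 = 2.2647 − 0.0015·(2.2647 − 2.3000) / (0.0015 − (-0.0721))
   = 2.2647 − (-0.000053)/(0.073600) = 2.265419

2.2654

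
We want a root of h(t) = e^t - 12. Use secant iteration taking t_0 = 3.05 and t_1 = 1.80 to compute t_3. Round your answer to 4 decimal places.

h(3.05) = 9.115344, h(1.80) = -5.950353
t_2 = 1.800000 − (-5.950353)·(1.800000 − 3.050000) / (-5.950353 − 9.115344) = 1.800000 − (7.437941)/(-15.065697) = 2.293700
h(2.293700) = -2.088453
t_3 = 2.293700 − (-2.088453)·(2.293700 − 1.800000) / (-2.088453 − (-5.950353)) = 2.293700 − (-1.031070)/(3.861899) = 2.560686

2.5607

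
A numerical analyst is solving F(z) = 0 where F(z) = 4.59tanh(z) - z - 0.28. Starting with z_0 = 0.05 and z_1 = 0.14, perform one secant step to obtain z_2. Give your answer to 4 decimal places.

F(0.05) = -0.100691, F(0.14) = 0.218434
z_2 = 0.140000 − 0.218434·(0.140000 − 0.050000) / (0.218434 − (-0.100691)) = 0.140000 − (0.019659)/(0.319125) = 0.078397

0.0784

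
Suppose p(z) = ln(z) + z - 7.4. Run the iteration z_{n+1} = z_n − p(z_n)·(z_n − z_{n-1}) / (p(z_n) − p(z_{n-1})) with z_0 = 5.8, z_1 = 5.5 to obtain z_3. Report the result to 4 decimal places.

p(5.8) = 0.157858, p(5.5) = -0.195252
z_2 = 5.500000 − (-0.195252)·(5.500000 − 5.800000) / (-0.195252 − 0.157858) = 5.500000 − (0.058576)/(-0.353110) = 5.665885
p(5.665885) = 0.000348
z_3 = 5.665885 − 0.000348·(5.665885 − 5.500000) / (0.000348 − (-0.195252)) = 5.665885 − (0.000058)/(0.195600) = 5.665590

5.6656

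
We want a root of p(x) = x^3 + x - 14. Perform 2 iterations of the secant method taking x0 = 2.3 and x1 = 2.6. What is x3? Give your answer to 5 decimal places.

2.27243

p(2.3) = 0.4670000, p(2.6) = 6.1760000
x2 = 2.6000000 − 6.1760000·(2.6000000 − 2.3000000) / (6.1760000 − 0.4670000) = 2.6000000 − (1.8528000)/(5.7090000) = 2.2754598
p(2.2754598) = 0.0571474
x3 = 2.2754598 − 0.0571474·(2.2754598 − 2.6000000) / (0.0571474 − 6.1760000) = 2.2754598 − (-0.0185466)/(-6.1188526) = 2.2724287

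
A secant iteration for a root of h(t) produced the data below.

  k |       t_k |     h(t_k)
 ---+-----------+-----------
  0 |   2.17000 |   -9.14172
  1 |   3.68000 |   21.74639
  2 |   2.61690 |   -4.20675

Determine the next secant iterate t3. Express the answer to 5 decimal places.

2.78922

t3 = 2.61690 − (-4.20675)·(2.61690 − 3.68000) / (-4.20675 − 21.74639)
   = 2.61690 − (4.4721959)/(-25.9531400) = 2.7892181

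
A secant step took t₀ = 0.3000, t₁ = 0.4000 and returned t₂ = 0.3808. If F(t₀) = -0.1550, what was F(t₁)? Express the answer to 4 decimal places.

The secant line through (0.3000, -0.1550) and (0.4000, F(t₁)) crosses zero at t₂ = 0.3808.
So (0.3000, -0.1550), (0.4000, F(t₁)), (0.3808, 0) are collinear:
F(t₁) = -0.1550 · (0.4000 − 0.3808) / (0.3000 − 0.3808) = -0.1550 · (0.019200)/(-0.080800) = 0.036832

0.0368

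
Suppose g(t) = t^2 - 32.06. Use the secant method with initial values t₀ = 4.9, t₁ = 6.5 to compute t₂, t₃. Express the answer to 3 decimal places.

5.606, 5.658

g(4.9) = -8.05000, g(6.5) = 10.19000
t₂ = 6.50000 − 10.19000·(6.50000 − 4.90000) / (10.19000 − (-8.05000)) = 6.50000 − (16.30400)/(18.24000) = 5.60614
g(5.60614) = -0.63119
t₃ = 5.60614 − (-0.63119)·(5.60614 − 6.50000) / (-0.63119 − 10.19000) = 5.60614 − (0.56420)/(-10.82119) = 5.65828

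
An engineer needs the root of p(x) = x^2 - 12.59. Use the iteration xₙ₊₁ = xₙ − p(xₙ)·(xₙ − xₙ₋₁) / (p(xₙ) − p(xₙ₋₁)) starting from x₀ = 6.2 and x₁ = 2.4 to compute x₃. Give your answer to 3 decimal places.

3.621

p(6.2) = 25.85000, p(2.4) = -6.83000
x₂ = 2.40000 − (-6.83000)·(2.40000 − 6.20000) / (-6.83000 − 25.85000) = 2.40000 − (25.95400)/(-32.68000) = 3.19419
p(3.19419) = -2.38718
x₃ = 3.19419 − (-2.38718)·(3.19419 − 2.40000) / (-2.38718 − (-6.83000)) = 3.19419 − (-1.89586)/(4.44282) = 3.62091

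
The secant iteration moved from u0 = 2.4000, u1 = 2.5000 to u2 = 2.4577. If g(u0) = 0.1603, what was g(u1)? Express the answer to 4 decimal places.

The secant line through (2.4000, 0.1603) and (2.5000, g(u1)) crosses zero at u2 = 2.4577.
So (2.4000, 0.1603), (2.5000, g(u1)), (2.4577, 0) are collinear:
g(u1) = 0.1603 · (2.5000 − 2.4577) / (2.4000 − 2.4577) = 0.1603 · (0.042300)/(-0.057700) = -0.117516

-0.1175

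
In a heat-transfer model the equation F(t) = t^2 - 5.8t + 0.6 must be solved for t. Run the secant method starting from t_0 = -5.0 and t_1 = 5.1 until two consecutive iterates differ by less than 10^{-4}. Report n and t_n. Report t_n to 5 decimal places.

n = 7, t_n = 5.69464

F(-5.0) = 54.6000000, F(5.1) = -2.9700000
t_2 = 5.1000000 − (-2.9700000)·(10.1000000)/(-57.5700000) = 4.5789474;  |Δ| = 0.5210526
F(4.5789474) = -4.9911357
t_3 = 4.5789474 − (-4.9911357)·(-0.5210526)/(-2.0211357) = 5.8656716;  |Δ| = 1.2867243
F(5.8656716) = 0.9852083
t_4 = 5.8656716 − 0.9852083·(1.2867243)/(5.9763440) = 5.6535534;  |Δ| = 0.2121182
F(5.6535534) = -0.2279435
t_5 = 5.6535534 − (-0.2279435)·(-0.2121182)/(-1.2131518) = 5.6934091;  |Δ| = 0.0398557
F(5.6934091) = -0.0068656
t_6 = 5.6934091 − (-0.0068656)·(0.0398557)/(0.2210779) = 5.6946468;  |Δ| = 0.0012377
F(5.6946468) = 0.0000509
t_7 = 5.6946468 − 0.0000509·(0.0012377)/(0.0069165) = 5.6946377;  |Δ| = 0.0000091
|t_7 − t_6| = 0.0000091 < 10^{-4}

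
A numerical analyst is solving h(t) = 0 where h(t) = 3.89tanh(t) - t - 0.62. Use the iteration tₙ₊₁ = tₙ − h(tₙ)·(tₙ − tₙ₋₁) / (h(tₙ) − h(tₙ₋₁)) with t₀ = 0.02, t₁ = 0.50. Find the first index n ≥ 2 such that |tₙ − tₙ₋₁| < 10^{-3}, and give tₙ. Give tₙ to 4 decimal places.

n = 5, tₙ = 0.2192

h(0.02) = -0.562210, h(0.50) = 0.677636
t₂ = 0.500000 − 0.677636·(0.480000)/(1.239846) = 0.237657;  |Δ| = 0.262343
h(0.237657) = 0.049807
t₃ = 0.237657 − 0.049807·(-0.262343)/(-0.627828) = 0.216844;  |Δ| = 0.020812
h(0.216844) = -0.006297
t₄ = 0.216844 − (-0.006297)·(-0.020812)/(-0.056104) = 0.219180;  |Δ| = 0.002336
h(0.219180) = 0.000035
t₅ = 0.219180 − 0.000035·(0.002336)/(0.006332) = 0.219167;  |Δ| = 0.000013
|t₅ − t₄| = 0.000013 < 10^{-3}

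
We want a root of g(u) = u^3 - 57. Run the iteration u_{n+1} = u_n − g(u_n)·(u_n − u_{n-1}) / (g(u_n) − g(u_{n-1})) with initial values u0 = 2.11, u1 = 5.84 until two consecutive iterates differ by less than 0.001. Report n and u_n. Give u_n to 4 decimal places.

g(2.11) = -47.606069, g(5.84) = 142.176704
u2 = 5.840000 − 142.176704·(3.730000)/(189.782773) = 3.045652;  |Δ| = 2.794348
g(3.045652) = -28.748543
u3 = 3.045652 − (-28.748543)·(-2.794348)/(-170.925247) = 3.515644;  |Δ| = 0.469992
g(3.515644) = -13.547523
u4 = 3.515644 − (-13.547523)·(0.469992)/(15.201020) = 3.934512;  |Δ| = 0.418868
g(3.934512) = 3.907746
u5 = 3.934512 − 3.907746·(0.418868)/(17.455268) = 3.840739;  |Δ| = 0.093773
g(3.840739) = -0.344204
u6 = 3.840739 − (-0.344204)·(-0.093773)/(-4.251950) = 3.848330;  |Δ| = 0.007591
g(3.848330) = -0.007604
u7 = 3.848330 − (-0.007604)·(0.007591)/(0.336600) = 3.848501;  |Δ| = 0.000171
|u7 − u6| = 0.000171 < 0.001

n = 7, u_n = 3.8485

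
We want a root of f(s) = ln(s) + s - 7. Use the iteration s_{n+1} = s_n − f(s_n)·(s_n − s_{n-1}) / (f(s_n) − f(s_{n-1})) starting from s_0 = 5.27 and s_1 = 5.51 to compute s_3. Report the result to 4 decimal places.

5.3272

f(5.27) = -0.067970, f(5.51) = 0.216565
s_2 = 5.510000 − 0.216565·(5.510000 − 5.270000) / (0.216565 − (-0.067970)) = 5.510000 − (0.051976)/(0.284534) = 5.327331
f(5.327331) = 0.000182
s_3 = 5.327331 − 0.000182·(5.327331 − 5.510000) / (0.000182 − 0.216565) = 5.327331 − (-0.000033)/(-0.216383) = 5.327178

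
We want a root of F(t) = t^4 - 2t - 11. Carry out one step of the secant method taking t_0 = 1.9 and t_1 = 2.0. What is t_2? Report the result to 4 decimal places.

F(1.9) = -1.767900, F(2.0) = 1.000000
t_2 = 2.000000 − 1.000000·(2.000000 − 1.900000) / (1.000000 − (-1.767900)) = 2.000000 − (0.100000)/(2.767900) = 1.963872

1.9639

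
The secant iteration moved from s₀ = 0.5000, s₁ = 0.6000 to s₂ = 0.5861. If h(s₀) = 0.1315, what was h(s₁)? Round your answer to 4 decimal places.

-0.0212

The secant line through (0.5000, 0.1315) and (0.6000, h(s₁)) crosses zero at s₂ = 0.5861.
So (0.5000, 0.1315), (0.6000, h(s₁)), (0.5861, 0) are collinear:
h(s₁) = 0.1315 · (0.6000 − 0.5861) / (0.5000 − 0.5861) = 0.1315 · (0.013900)/(-0.086100) = -0.021229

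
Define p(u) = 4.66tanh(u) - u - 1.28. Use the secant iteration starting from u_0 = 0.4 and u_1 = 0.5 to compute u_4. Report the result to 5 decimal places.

p(0.4) = 0.0905622, p(0.5) = 0.3734660
u_2 = 0.5000000 − 0.3734660·(0.5000000 − 0.4000000) / (0.3734660 − 0.0905622) = 0.5000000 − (0.0373466)/(0.2829038) = 0.3679884
p(0.3679884) = -0.0065924
u_3 = 0.3679884 − (-0.0065924)·(0.3679884 − 0.5000000) / (-0.0065924 − 0.3734660) = 0.3679884 − (0.0008703)/(-0.3800583) = 0.3702782
p(0.3702782) = 0.0004570
u_4 = 0.3702782 − 0.0004570·(0.3702782 − 0.3679884) / (0.0004570 − (-0.0065924)) = 0.3702782 − (0.0000010)/(0.0070494) = 0.3701297

0.37013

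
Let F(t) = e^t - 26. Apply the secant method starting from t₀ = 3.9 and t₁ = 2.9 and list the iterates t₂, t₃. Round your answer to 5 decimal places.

F(3.9) = 23.4024491, F(2.9) = -7.8258546
t₂ = 2.9000000 − (-7.8258546)·(2.9000000 − 3.9000000) / (-7.8258546 − 23.4024491) = 2.9000000 − (7.8258546)/(-31.2283037) = 3.1506013
F(3.1506013) = -2.6498984
t₃ = 3.1506013 − (-2.6498984)·(3.1506013 − 2.9000000) / (-2.6498984 − (-7.8258546)) = 3.1506013 − (-0.6640681)/(5.1759562) = 3.2789000

3.15060, 3.27890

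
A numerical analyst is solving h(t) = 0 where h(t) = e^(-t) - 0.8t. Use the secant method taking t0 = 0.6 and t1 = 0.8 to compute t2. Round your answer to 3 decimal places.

0.653

h(0.6) = 0.06881, h(0.8) = -0.19067
t2 = 0.80000 − (-0.19067)·(0.80000 − 0.60000) / (-0.19067 − 0.06881) = 0.80000 − (-0.03813)/(-0.25948) = 0.65304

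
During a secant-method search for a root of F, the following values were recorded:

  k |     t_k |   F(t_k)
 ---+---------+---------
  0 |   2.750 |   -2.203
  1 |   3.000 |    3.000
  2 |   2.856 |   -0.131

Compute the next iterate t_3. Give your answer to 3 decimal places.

2.862

t_3 = 2.856 − (-0.131)·(2.856 − 3.000) / (-0.131 − 3.000)
   = 2.856 − (0.01886)/(-3.13100) = 2.86202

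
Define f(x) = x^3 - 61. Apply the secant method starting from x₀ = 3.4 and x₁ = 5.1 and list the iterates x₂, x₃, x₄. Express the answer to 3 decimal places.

f(3.4) = -21.69600, f(5.1) = 71.65100
x₂ = 5.10000 − 71.65100·(5.10000 − 3.40000) / (71.65100 − (-21.69600)) = 5.10000 − (121.80670)/(93.34700) = 3.79512
f(3.79512) = -6.33916
x₃ = 3.79512 − (-6.33916)·(3.79512 − 5.10000) / (-6.33916 − 71.65100) = 3.79512 − (8.27185)/(-77.99016) = 3.90118
f(3.90118) = -1.62705
x₄ = 3.90118 − (-1.62705)·(3.90118 − 3.79512) / (-1.62705 − (-6.33916)) = 3.90118 − (-0.17257)/(4.71211) = 3.93780

3.795, 3.901, 3.938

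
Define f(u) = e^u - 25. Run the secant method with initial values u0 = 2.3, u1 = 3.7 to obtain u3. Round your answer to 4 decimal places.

f(2.3) = -15.025818, f(3.7) = 15.447304
u2 = 3.700000 − 15.447304·(3.700000 − 2.300000) / (15.447304 − (-15.025818)) = 3.700000 − (21.626226)/(30.473122) = 2.990318
f(2.990318) = -5.107993
u3 = 2.990318 − (-5.107993)·(2.990318 − 3.700000) / (-5.107993 − 15.447304) = 2.990318 − (3.625051)/(-20.555297) = 3.166674

3.1667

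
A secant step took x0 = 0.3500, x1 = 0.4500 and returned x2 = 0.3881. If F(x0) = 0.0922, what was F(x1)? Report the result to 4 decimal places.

-0.1498

The secant line through (0.3500, 0.0922) and (0.4500, F(x1)) crosses zero at x2 = 0.3881.
So (0.3500, 0.0922), (0.4500, F(x1)), (0.3881, 0) are collinear:
F(x1) = 0.0922 · (0.4500 − 0.3881) / (0.3500 − 0.3881) = 0.0922 · (0.061900)/(-0.038100) = -0.149795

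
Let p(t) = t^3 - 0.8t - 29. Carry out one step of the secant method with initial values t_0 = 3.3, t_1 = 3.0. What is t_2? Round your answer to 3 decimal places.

p(3.3) = 4.29700, p(3.0) = -4.40000
t_2 = 3.00000 − (-4.40000)·(3.00000 − 3.30000) / (-4.40000 − 4.29700) = 3.00000 − (1.32000)/(-8.69700) = 3.15178

3.152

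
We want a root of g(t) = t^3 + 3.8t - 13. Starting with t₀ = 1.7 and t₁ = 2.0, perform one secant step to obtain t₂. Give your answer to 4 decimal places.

1.8155

g(1.7) = -1.627000, g(2.0) = 2.600000
t₂ = 2.000000 − 2.600000·(2.000000 − 1.700000) / (2.600000 − (-1.627000)) = 2.000000 − (0.780000)/(4.227000) = 1.815472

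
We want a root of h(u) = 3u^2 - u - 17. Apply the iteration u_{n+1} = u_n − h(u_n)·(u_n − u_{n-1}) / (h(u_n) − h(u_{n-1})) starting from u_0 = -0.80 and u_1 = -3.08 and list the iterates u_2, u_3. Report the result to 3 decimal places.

h(-0.80) = -14.28000, h(-3.08) = 14.53920
u_2 = -3.08000 − 14.53920·(-3.08000 − (-0.80000)) / (14.53920 − (-14.28000)) = -3.08000 − (-33.14938)/(28.81920) = -1.92975
h(-1.92975) = -3.89848
u_3 = -1.92975 − (-3.89848)·(-1.92975 − (-3.08000)) / (-3.89848 − 14.53920) = -1.92975 − (-4.48424)/(-18.43768) = -2.17296

-1.930, -2.173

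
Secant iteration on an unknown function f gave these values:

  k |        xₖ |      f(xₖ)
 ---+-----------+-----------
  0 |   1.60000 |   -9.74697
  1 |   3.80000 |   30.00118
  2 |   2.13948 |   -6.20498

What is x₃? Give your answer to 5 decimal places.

x₃ = 2.13948 − (-6.20498)·(2.13948 − 3.80000) / (-6.20498 − 30.00118)
   = 2.13948 − (10.3034934)/(-36.2061600) = 2.4240585

2.42406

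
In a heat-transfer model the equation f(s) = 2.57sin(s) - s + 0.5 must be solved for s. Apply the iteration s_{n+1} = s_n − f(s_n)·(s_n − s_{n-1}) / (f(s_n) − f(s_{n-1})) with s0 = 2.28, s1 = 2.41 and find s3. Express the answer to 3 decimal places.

f(2.28) = 0.17032, f(2.41) = -0.19310
s2 = 2.41000 − (-0.19310)·(2.41000 − 2.28000) / (-0.19310 − 0.17032) = 2.41000 − (-0.02510)/(-0.36342) = 2.34093
f(2.34093) = 0.00387
s3 = 2.34093 − 0.00387·(2.34093 − 2.41000) / (0.00387 − (-0.19310)) = 2.34093 − (-0.00027)/(0.19697) = 2.34228

2.342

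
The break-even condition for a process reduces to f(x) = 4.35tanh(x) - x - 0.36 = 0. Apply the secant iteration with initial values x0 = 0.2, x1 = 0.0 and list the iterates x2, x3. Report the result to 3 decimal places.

0.109, 0.108

f(0.2) = 0.29858, f(0.0) = -0.36000
x2 = 0.00000 − (-0.36000)·(0.00000 − 0.20000) / (-0.36000 − 0.29858) = 0.00000 − (0.07200)/(-0.65858) = 0.10933
f(0.10933) = 0.00436
x3 = 0.10933 − 0.00436·(0.10933 − 0.00000) / (0.00436 − (-0.36000)) = 0.10933 − (0.00048)/(0.36436) = 0.10802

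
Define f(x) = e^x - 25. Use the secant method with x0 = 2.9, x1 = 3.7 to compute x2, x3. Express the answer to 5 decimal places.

3.14517, 3.20239

f(2.9) = -6.8258546, f(3.7) = 15.4473044
x2 = 3.7000000 − 15.4473044·(3.7000000 − 2.9000000) / (15.4473044 − (-6.8258546)) = 3.7000000 − (12.3578435)/(22.2731590) = 3.1451688
f(3.1451688) = -1.7764047
x3 = 3.1451688 − (-1.7764047)·(3.1451688 − 3.7000000) / (-1.7764047 − 15.4473044) = 3.1451688 − (0.9856047)/(-17.2237090) = 3.2023925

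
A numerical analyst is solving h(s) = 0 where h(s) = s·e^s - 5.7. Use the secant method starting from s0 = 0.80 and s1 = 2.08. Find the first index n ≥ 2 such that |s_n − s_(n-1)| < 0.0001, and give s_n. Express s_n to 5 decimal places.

h(0.80) = -3.9195673, h(2.08) = 10.9492953
s2 = 2.0800000 − 10.9492953·(1.2800000)/(14.8688626) = 1.1374196;  |Δ| = 0.9425804
h(1.1374196) = -2.1527174
s3 = 1.1374196 − (-2.1527174)·(-0.9425804)/(-13.1020128) = 1.2922897;  |Δ| = 0.1548700
h(1.2922897) = -0.9946261
s4 = 1.2922897 − (-0.9946261)·(0.1548700)/(1.1580913) = 1.4252997;  |Δ| = 0.1330100
h(1.4252997) = 0.2279699
s5 = 1.4252997 − 0.2279699·(0.1330100)/(1.2225960) = 1.4004981;  |Δ| = 0.0248016
h(1.4004981) = -0.0178702
s6 = 1.4004981 − (-0.0178702)·(-0.0248016)/(-0.2458401) = 1.4023010;  |Δ| = 0.0018028
h(1.4023010) = -0.0002893
s7 = 1.4023010 − (-0.0002893)·(0.0018028)/(0.0175808) = 1.4023306;  |Δ| = 0.0000297
|s7 − s6| = 0.0000297 < 0.0001

n = 7, s_n = 1.40233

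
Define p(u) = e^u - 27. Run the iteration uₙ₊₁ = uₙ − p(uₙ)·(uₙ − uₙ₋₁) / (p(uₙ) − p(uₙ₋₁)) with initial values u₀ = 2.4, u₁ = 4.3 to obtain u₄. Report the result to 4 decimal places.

p(2.4) = -15.976824, p(4.3) = 46.699794
u₂ = 4.300000 − 46.699794·(4.300000 − 2.400000) / (46.699794 − (-15.976824)) = 4.300000 − (88.729608)/(62.676617) = 2.884327
p(2.884327) = -9.108481
u₃ = 2.884327 − (-9.108481)·(2.884327 − 4.300000) / (-9.108481 − 46.699794) = 2.884327 − (12.894633)/(-55.808275) = 3.115379
p(3.115379) = -4.458025
u₄ = 3.115379 − (-4.458025)·(3.115379 − 2.884327) / (-4.458025 − (-9.108481)) = 3.115379 − (-1.030037)/(4.650456) = 3.336871

3.3369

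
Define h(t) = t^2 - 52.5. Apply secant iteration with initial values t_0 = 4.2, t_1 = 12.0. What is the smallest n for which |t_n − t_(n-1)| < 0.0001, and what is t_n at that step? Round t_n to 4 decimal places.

n = 7, t_n = 7.2457

h(4.2) = -34.860000, h(12.0) = 91.500000
t_2 = 12.000000 − 91.500000·(7.800000)/(126.360000) = 6.351852;  |Δ| = 5.648148
h(6.351852) = -12.153978
t_3 = 6.351852 − (-12.153978)·(-5.648148)/(-103.653978) = 7.014127;  |Δ| = 0.662275
h(7.014127) = -3.302020
t_4 = 7.014127 − (-3.302020)·(0.662275)/(8.851958) = 7.261174;  |Δ| = 0.247047
h(7.261174) = 0.224645
t_5 = 7.261174 − 0.224645·(0.247047)/(3.526665) = 7.245437;  |Δ| = 0.015737
h(7.245437) = -0.003640
t_6 = 7.245437 − (-0.003640)·(-0.015737)/(-0.228285) = 7.245688;  |Δ| = 0.000251
h(7.245688) = -0.000004
t_7 = 7.245688 − (-0.000004)·(0.000251)/(0.003636) = 7.245688;  |Δ| = 0.000000
|t_7 − t_6| = 0.000000 < 0.0001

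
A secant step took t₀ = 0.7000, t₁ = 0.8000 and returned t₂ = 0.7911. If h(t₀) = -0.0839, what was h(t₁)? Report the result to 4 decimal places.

The secant line through (0.7000, -0.0839) and (0.8000, h(t₁)) crosses zero at t₂ = 0.7911.
So (0.7000, -0.0839), (0.8000, h(t₁)), (0.7911, 0) are collinear:
h(t₁) = -0.0839 · (0.8000 − 0.7911) / (0.7000 − 0.7911) = -0.0839 · (0.008900)/(-0.091100) = 0.008197

0.0082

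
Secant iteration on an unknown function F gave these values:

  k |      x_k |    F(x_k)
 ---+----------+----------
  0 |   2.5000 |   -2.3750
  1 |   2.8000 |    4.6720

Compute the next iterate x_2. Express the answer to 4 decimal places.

x_2 = 2.8000 − 4.6720·(2.8000 − 2.5000) / (4.6720 − (-2.3750))
   = 2.8000 − (1.401600)/(7.047000) = 2.601107

2.6011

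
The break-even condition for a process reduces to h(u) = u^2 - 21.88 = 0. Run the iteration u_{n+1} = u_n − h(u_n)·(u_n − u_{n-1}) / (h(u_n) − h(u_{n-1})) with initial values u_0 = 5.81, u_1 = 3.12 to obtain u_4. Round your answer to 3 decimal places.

h(5.81) = 11.87610, h(3.12) = -12.14560
u_2 = 3.12000 − (-12.14560)·(3.12000 − 5.81000) / (-12.14560 − 11.87610) = 3.12000 − (32.67166)/(-24.02170) = 4.48009
h(4.48009) = -1.80880
u_3 = 4.48009 − (-1.80880)·(4.48009 − 3.12000) / (-1.80880 − (-12.14560)) = 4.48009 − (-2.46013)/(10.33680) = 4.71809
h(4.71809) = 0.38034
u_4 = 4.71809 − 0.38034·(4.71809 − 4.48009) / (0.38034 − (-1.80880)) = 4.71809 − (0.09052)/(2.18914) = 4.67674

4.677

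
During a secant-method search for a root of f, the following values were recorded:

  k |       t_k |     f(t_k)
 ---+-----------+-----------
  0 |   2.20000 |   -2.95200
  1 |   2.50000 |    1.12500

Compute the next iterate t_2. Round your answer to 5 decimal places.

t_2 = 2.50000 − 1.12500·(2.50000 − 2.20000) / (1.12500 − (-2.95200))
   = 2.50000 − (0.3375000)/(4.0770000) = 2.4172185

2.41722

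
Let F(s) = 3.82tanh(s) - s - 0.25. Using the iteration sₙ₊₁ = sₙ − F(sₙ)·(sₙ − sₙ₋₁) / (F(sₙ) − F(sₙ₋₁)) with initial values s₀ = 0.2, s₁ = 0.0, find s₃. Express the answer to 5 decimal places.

F(0.2) = 0.3039737, F(0.0) = -0.2500000
s₂ = 0.0000000 − (-0.2500000)·(0.0000000 − 0.2000000) / (-0.2500000 − 0.3039737) = 0.0000000 − (0.0500000)/(-0.5539737) = 0.0902570
F(0.0902570) = 0.0035915
s₃ = 0.0902570 − 0.0035915·(0.0902570 − 0.0000000) / (0.0035915 − (-0.2500000)) = 0.0902570 − (0.0003242)/(0.2535915) = 0.0889787

0.08898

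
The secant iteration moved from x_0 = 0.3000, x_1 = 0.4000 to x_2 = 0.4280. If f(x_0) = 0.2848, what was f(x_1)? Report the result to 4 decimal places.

The secant line through (0.3000, 0.2848) and (0.4000, f(x_1)) crosses zero at x_2 = 0.4280.
So (0.3000, 0.2848), (0.4000, f(x_1)), (0.4280, 0) are collinear:
f(x_1) = 0.2848 · (0.4000 − 0.4280) / (0.3000 − 0.4280) = 0.2848 · (-0.028000)/(-0.128000) = 0.062300

0.0623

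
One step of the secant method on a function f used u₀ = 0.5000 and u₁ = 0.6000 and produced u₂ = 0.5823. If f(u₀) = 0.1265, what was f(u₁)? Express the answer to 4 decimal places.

-0.0272

The secant line through (0.5000, 0.1265) and (0.6000, f(u₁)) crosses zero at u₂ = 0.5823.
So (0.5000, 0.1265), (0.6000, f(u₁)), (0.5823, 0) are collinear:
f(u₁) = 0.1265 · (0.6000 − 0.5823) / (0.5000 − 0.5823) = 0.1265 · (0.017700)/(-0.082300) = -0.027206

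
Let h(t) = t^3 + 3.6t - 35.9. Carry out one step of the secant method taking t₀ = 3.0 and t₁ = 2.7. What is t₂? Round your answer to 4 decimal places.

2.9321

h(3.0) = 1.900000, h(2.7) = -6.497000
t₂ = 2.700000 − (-6.497000)·(2.700000 − 3.000000) / (-6.497000 − 1.900000) = 2.700000 − (1.949100)/(-8.397000) = 2.932119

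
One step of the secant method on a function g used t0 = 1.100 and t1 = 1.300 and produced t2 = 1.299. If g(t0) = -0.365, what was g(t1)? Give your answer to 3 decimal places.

The secant line through (1.100, -0.365) and (1.300, g(t1)) crosses zero at t2 = 1.299.
So (1.100, -0.365), (1.300, g(t1)), (1.299, 0) are collinear:
g(t1) = -0.365 · (1.300 − 1.299) / (1.100 − 1.299) = -0.365 · (0.00100)/(-0.19900) = 0.00183

0.002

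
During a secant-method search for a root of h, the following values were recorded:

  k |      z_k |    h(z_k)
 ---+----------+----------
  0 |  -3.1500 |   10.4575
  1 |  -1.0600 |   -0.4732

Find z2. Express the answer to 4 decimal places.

z2 = -1.0600 − (-0.4732)·(-1.0600 − (-3.1500)) / (-0.4732 − 10.4575)
   = -1.0600 − (-0.988988)/(-10.930700) = -1.150478

-1.1505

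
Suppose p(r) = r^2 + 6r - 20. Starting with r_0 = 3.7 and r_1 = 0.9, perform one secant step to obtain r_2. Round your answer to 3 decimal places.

p(3.7) = 15.89000, p(0.9) = -13.79000
r_2 = 0.90000 − (-13.79000)·(0.90000 − 3.70000) / (-13.79000 − 15.89000) = 0.90000 − (38.61200)/(-29.68000) = 2.20094

2.201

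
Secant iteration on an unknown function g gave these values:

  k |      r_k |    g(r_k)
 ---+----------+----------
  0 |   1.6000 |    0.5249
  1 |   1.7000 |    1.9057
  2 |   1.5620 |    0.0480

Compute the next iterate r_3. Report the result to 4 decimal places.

1.5584

r_3 = 1.5620 − 0.0480·(1.5620 − 1.7000) / (0.0480 − 1.9057)
   = 1.5620 − (-0.006624)/(-1.857700) = 1.558434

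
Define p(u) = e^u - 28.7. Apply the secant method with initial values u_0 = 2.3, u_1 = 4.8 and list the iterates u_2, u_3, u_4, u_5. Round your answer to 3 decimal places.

2.720, 2.984, 3.498, 3.330

p(2.3) = -18.72582, p(4.8) = 92.81042
u_2 = 4.80000 − 92.81042·(4.80000 − 2.30000) / (92.81042 − (-18.72582)) = 4.80000 − (232.02604)/(111.53624) = 2.71972
p(2.71972) = -13.52385
u_3 = 2.71972 − (-13.52385)·(2.71972 − 4.80000) / (-13.52385 − 92.81042) = 2.71972 − (28.13333)/(-106.33427) = 2.98430
p(2.98430) = -8.92735
u_4 = 2.98430 − (-8.92735)·(2.98430 − 2.71972) / (-8.92735 − (-13.52385)) = 2.98430 − (-2.36195)/(4.59650) = 3.49816
p(3.49816) = 4.35451
u_5 = 3.49816 − 4.35451·(3.49816 − 2.98430) / (4.35451 − (-8.92735)) = 3.49816 − (2.23760)/(13.28187) = 3.32969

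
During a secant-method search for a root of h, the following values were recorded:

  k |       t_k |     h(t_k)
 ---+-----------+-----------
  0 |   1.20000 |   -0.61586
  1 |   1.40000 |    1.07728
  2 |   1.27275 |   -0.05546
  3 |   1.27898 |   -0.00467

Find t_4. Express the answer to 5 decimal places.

t_4 = 1.27898 − (-0.00467)·(1.27898 − 1.27275) / (-0.00467 − (-0.05546))
   = 1.27898 − (-0.0000291)/(0.0507900) = 1.2795528

1.27955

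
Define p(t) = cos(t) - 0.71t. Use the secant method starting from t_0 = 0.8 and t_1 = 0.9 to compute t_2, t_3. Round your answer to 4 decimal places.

p(0.8) = 0.128707, p(0.9) = -0.017390
t_2 = 0.900000 − (-0.017390)·(0.900000 − 0.800000) / (-0.017390 − 0.128707) = 0.900000 − (-0.001739)/(-0.146097) = 0.888097
p(0.888097) = 0.000341
t_3 = 0.888097 − 0.000341·(0.888097 − 0.900000) / (0.000341 − (-0.017390)) = 0.888097 − (-0.000004)/(0.017731) = 0.888326

0.8881, 0.8883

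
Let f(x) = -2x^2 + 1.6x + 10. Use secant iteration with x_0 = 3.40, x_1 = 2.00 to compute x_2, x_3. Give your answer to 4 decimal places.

2.5652, 2.6905

f(3.40) = -7.680000, f(2.00) = 5.200000
x_2 = 2.000000 − 5.200000·(2.000000 − 3.400000) / (5.200000 − (-7.680000)) = 2.000000 − (-7.280000)/(12.880000) = 2.565217
f(2.565217) = 0.943667
x_3 = 2.565217 − 0.943667·(2.565217 − 2.000000) / (0.943667 − 5.200000) = 2.565217 − (0.533377)/(-4.256333) = 2.690531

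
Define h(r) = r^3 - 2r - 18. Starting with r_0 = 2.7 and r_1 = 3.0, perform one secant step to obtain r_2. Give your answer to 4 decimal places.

h(2.7) = -3.717000, h(3.0) = 3.000000
r_2 = 3.000000 − 3.000000·(3.000000 − 2.700000) / (3.000000 − (-3.717000)) = 3.000000 − (0.900000)/(6.717000) = 2.866012

2.8660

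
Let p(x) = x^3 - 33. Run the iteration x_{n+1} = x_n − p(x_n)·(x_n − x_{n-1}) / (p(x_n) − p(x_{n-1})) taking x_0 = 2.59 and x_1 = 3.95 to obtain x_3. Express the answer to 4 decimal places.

3.1795

p(2.59) = -15.626021, p(3.95) = 28.629875
x_2 = 3.950000 − 28.629875·(3.950000 − 2.590000) / (28.629875 − (-15.626021)) = 3.950000 − (38.936630)/(44.255896) = 3.070193
p(3.070193) = -4.060089
x_3 = 3.070193 − (-4.060089)·(3.070193 − 3.950000) / (-4.060089 − 28.629875) = 3.070193 − (3.572093)/(-32.689964) = 3.179465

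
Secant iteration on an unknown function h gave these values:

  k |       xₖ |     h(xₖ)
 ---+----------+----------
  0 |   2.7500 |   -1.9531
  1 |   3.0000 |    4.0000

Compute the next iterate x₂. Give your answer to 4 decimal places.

x₂ = 3.0000 − 4.0000·(3.0000 − 2.7500) / (4.0000 − (-1.9531))
   = 3.0000 − (1.000000)/(5.953100) = 2.832020

2.8320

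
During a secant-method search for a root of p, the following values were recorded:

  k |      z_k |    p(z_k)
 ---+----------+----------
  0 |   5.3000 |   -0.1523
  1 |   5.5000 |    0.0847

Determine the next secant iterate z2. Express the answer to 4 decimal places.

5.4285

z2 = 5.5000 − 0.0847·(5.5000 − 5.3000) / (0.0847 − (-0.1523))
   = 5.5000 − (0.016940)/(0.237000) = 5.428523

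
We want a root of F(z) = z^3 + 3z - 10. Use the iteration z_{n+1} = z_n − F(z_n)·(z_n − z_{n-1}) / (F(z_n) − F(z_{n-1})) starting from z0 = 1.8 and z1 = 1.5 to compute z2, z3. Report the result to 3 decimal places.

F(1.8) = 1.23200, F(1.5) = -2.12500
z2 = 1.50000 − (-2.12500)·(1.50000 − 1.80000) / (-2.12500 − 1.23200) = 1.50000 − (0.63750)/(-3.35700) = 1.68990
F(1.68990) = -0.10433
z3 = 1.68990 − (-0.10433)·(1.68990 − 1.50000) / (-0.10433 − (-2.12500)) = 1.68990 − (-0.01981)/(2.02067) = 1.69971

1.690, 1.700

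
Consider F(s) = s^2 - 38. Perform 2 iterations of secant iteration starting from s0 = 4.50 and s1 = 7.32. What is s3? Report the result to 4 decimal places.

F(4.50) = -17.750000, F(7.32) = 15.582400
s2 = 7.320000 − 15.582400·(7.320000 − 4.500000) / (15.582400 − (-17.750000)) = 7.320000 − (43.942368)/(33.332400) = 6.001692
F(6.001692) = -1.979693
s3 = 6.001692 − (-1.979693)·(6.001692 − 7.320000) / (-1.979693 − 15.582400) = 6.001692 − (2.609844)/(-17.562093) = 6.150299

6.1503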